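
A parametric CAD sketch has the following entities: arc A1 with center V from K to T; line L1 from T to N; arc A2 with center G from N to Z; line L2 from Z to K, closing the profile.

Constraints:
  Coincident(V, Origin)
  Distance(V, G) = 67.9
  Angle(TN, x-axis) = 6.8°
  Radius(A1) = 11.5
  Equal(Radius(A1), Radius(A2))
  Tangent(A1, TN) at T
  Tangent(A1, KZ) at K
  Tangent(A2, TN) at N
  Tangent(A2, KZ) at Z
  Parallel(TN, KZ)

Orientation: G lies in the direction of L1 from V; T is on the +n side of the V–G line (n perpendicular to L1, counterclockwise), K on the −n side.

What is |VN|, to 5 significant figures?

68.867

Tangency of A1 to both parallel lines with radius 11.5 puts T and K at V ± 11.5·n: T = (-1.3616, 11.419), K = (1.3616, -11.419). Equal radii place N and Z the same way about G: N = G + 11.5·n = (66.061, 19.459), Z = G − 11.5·n = (68.784, -3.3795). Then |VN| = |N − V| = 68.867.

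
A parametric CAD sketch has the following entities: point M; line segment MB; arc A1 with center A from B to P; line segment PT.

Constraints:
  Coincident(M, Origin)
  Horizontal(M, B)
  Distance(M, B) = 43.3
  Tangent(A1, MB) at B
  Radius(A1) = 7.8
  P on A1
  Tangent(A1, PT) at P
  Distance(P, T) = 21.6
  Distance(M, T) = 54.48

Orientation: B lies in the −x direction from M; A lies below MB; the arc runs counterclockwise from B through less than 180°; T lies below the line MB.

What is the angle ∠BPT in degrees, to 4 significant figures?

127.2°

M is at the origin; M and B share the same y with |MB| = 43.3 and B on the −x side, so B = (-43.30, 0.000). Since A1 is tangent to MB there, AB ⟂ MB, so A = B + (0, -7.8) = (-43.30, -7.800). Since AP ⟂ PT (tangency), |AT| = √(7.8² + 21.6²) = 22.97 regardless of where P sits on A1. So T lies on both circle(M, 54.48) and circle(A, 22.97); the below-MB intersection is T = (-45.01, -30.70). P is the foot of the tangent from T: P = (-50.81, -9.897).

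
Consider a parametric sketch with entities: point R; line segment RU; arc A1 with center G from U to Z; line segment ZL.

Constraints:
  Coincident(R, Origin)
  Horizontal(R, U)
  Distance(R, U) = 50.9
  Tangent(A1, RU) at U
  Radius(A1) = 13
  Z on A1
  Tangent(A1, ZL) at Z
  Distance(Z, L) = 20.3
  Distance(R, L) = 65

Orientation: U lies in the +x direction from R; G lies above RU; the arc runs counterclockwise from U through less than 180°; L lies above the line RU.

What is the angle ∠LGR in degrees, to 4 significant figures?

110.4°

Checks: |GZ| = 13.00 ✓; ∠(GZ, ZL) = 90.00° ✓; |ZL| = 20.30 ✓; |RL| = 65.00 ✓.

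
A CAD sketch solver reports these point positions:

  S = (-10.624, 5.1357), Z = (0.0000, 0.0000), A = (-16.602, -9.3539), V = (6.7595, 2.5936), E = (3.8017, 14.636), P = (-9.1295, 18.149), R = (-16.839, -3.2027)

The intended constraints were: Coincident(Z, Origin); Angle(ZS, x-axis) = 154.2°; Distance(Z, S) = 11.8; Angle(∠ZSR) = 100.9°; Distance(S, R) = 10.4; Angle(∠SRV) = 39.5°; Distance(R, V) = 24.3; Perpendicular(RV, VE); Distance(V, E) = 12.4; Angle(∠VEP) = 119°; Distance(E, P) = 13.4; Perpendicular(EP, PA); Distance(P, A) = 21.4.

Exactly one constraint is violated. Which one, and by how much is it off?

Distance(P, A) = 21.4 — off by 7.10.

Z = (0.00, 0.00) ✓; ZS at 154.2° ✓; |ZS| = 11.80 ✓; ∠ZSR = 100.9° ✓; |SR| = 10.40 ✓; ∠SRV = 39.50° ✓; |RV| = 24.30 ✓; ∠(RV, VE) = 90.00° ✓; |VE| = 12.40 ✓; ∠VEP = 119.0° ✓; |EP| = 13.40 ✓; ∠(EP, PA) = 90.00° ✓; |PA| = 28.50 ✗.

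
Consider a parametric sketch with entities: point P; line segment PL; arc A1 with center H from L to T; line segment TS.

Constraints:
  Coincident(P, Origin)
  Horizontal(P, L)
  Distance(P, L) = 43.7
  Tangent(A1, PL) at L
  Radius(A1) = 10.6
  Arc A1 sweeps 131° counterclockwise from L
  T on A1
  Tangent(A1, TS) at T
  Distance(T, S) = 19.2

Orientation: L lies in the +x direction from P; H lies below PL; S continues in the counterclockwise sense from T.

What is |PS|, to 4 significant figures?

57.96

P is at the origin; PL is horizontal with |PL| = 43.7 and L on the +x side, so L = (43.70, 0.000). Since A1 is tangent to PL there, HL ⟂ PL, so H = L + (0, -10.6) = (43.70, -10.60). On A1, L sits at bearing 90° from H; a 131° counterclockwise sweep puts T at bearing 221°, so T = H + 10.6·(cos 221°, sin 221°) = (35.70, -17.55). Tangency of A1 to TS means the radius HT is perpendicular to TS, so TS runs along (−sin 221°, cos 221°); with |TS| = 19.2, S = (48.30, -32.04). Then |PS| = |S − P| = 57.96.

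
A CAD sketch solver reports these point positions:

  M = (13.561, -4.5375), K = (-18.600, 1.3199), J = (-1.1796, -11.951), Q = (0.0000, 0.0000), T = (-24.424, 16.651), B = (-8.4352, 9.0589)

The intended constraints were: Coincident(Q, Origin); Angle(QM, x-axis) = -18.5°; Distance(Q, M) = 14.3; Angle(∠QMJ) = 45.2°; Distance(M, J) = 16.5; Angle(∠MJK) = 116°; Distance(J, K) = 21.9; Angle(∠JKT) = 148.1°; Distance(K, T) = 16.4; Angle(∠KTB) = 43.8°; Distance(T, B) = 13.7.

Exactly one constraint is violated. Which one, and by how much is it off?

Distance(T, B) = 13.7 — off by 4.00.

Q = (0.00, 0.00) ✓; QM at -18.50° ✓; |QM| = 14.30 ✓; ∠QMJ = 45.20° ✓; |MJ| = 16.50 ✓; ∠MJK = 116.0° ✓; |JK| = 21.90 ✓; ∠JKT = 148.1° ✓; |KT| = 16.40 ✓; ∠KTB = 43.80° ✓; |TB| = 17.70 ✗.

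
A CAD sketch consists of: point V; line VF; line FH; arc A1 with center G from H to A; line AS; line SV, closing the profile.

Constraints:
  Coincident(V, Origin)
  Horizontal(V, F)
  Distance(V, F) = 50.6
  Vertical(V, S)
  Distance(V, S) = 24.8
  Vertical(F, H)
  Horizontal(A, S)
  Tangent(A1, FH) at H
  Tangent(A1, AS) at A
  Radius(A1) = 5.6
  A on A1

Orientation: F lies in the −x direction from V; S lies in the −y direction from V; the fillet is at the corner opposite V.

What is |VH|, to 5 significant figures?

54.120

The virtual corner opposite V is at (-50.600, -24.800). Since A1 is tangent to FH there, GH ⟂ FH and tangency of A1 to AS means the radius GA is perpendicular to AS, with radius 5.6, so the center G sits 5.6 in from both sides at G = (-45.000, -19.200). That places the tangent points at H = (-50.600, -19.200) on FH and A = (-45.000, -24.800) on AS. Then |VH| = |H − V| = 54.120.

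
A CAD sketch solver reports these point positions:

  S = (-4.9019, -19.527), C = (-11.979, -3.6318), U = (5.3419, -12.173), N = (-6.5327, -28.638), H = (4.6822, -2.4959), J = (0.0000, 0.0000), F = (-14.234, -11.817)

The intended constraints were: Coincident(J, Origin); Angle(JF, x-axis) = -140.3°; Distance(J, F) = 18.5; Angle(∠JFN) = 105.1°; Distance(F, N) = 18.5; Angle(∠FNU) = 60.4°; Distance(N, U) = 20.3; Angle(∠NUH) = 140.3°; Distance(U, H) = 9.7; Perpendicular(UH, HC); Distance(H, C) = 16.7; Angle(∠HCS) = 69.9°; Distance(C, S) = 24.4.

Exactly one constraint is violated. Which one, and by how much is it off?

Distance(C, S) = 24.4 — off by 7.00.

J = (0.00, 0.00) ✓; JF at -140.3° ✓; |JF| = 18.50 ✓; ∠JFN = 105.1° ✓; |FN| = 18.50 ✓; ∠FNU = 60.40° ✓; |NU| = 20.30 ✓; ∠NUH = 140.3° ✓; |UH| = 9.700 ✓; ∠(UH, HC) = 90.00° ✓; |HC| = 16.70 ✓; ∠HCS = 69.90° ✓; |CS| = 17.40 ✗.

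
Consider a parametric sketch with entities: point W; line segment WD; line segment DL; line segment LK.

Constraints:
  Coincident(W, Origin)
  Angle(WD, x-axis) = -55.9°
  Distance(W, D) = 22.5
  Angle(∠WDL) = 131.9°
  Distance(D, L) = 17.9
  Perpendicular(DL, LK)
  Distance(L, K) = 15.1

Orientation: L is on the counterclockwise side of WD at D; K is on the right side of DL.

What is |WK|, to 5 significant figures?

45.808

W is at the origin; WD runs at -55.9° with length 22.5, so D = 22.5·(cos -55.9°, sin -55.9°) = (12.614, -18.631). ∠WDL = 131.9°, so DL runs at -55.9° + (180° − 131.9°) = -7.8000° from the x-axis; with |DL| = 17.9, L = D + 17.9·(cos -7.8000°, sin -7.8000°) = (30.349, -21.061). DL is perpendicular to LK; with |LK| = 15.1 on the right of DL, K = L + 15.1·(-0.13572, -0.99075) = (28.299, -36.021). Then |WK| = |K − W| = 45.808.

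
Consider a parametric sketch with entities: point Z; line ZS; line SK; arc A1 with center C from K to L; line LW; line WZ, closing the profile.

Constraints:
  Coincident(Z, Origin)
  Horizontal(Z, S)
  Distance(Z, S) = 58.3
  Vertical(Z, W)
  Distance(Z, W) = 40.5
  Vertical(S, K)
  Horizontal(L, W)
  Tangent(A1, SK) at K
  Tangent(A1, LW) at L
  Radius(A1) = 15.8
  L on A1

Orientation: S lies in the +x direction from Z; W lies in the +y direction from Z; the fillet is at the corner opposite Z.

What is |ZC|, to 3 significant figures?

49.2

ZW is vertical with |ZW| = 40.5 and W on the +y side, so W = (0.00, 40.5). The virtual corner opposite Z is at (58.3, 40.5). Since A1 is tangent to SK there, CK ⟂ SK and since A1 is tangent to LW there, CL ⟂ LW, with radius 15.8, so the center C sits 15.8 in from both sides at C = (42.5, 24.7). Then |ZC| = |C − Z| = 49.2.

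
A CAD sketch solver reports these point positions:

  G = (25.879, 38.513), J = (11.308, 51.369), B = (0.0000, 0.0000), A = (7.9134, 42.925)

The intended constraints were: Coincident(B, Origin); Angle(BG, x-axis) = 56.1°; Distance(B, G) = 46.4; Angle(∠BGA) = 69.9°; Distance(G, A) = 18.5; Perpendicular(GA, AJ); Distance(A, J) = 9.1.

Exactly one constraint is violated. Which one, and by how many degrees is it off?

Perpendicular(GA, AJ) — off by 8.10°.

B = (0.00, 0.00) ✓; BG at 56.10° ✓; |BG| = 46.40 ✓; ∠BGA = 69.90° ✓; |GA| = 18.50 ✓; ∠(GA, AJ) = 98.10° ✗; |AJ| = 9.101 ✓.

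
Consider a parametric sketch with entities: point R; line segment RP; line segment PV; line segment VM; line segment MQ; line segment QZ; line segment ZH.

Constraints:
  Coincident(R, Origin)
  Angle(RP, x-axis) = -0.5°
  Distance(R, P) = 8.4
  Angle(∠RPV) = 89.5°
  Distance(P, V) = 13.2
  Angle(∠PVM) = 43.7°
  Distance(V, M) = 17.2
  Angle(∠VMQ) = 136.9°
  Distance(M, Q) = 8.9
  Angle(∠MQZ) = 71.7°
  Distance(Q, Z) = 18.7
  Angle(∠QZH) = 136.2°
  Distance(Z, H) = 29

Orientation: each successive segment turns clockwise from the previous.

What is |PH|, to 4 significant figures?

30.30

R is at the origin; RP runs at -0.5° with length 8.4, so P = (8.400, -0.07330). ∠RPV = 89.5° gives PV at -91.00° from the x-axis; with |PV| = 13.2, V = (8.169, -13.27). ∠PVM = 43.7° gives VM at 132.7° from the x-axis; with |VM| = 17.2, M = (-3.495, -0.6308). ∠VMQ = 136.9° gives MQ at 89.60° from the x-axis; with |MQ| = 8.9, Q = (-3.433, 8.269). ∠MQZ = 71.7° gives QZ at -18.70° from the x-axis; with |QZ| = 18.7, Z = (14.28, 2.274). ∠QZH = 136.2° gives ZH at -62.50° from the x-axis; with |ZH| = 29.0, H = (27.67, -23.45). Then |PH| = |H − P| = 30.30.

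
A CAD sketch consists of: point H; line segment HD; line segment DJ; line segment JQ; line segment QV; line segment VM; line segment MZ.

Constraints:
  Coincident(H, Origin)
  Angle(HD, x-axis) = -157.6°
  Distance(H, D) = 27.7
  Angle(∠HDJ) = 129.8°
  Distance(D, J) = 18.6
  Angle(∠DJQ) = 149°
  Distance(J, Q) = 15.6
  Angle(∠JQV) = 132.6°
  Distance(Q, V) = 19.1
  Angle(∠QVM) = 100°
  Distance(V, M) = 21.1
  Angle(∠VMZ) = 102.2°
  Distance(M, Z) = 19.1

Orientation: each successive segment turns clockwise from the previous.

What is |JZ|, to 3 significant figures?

22.7

H is at the origin; HD runs at -157.6° with length 27.7, so D = (-25.6, -10.6). ∠HDJ = 129.8° gives DJ at 152° from the x-axis; with |DJ| = 18.6, J = (-42.1, -1.88). ∠DJQ = 149.0° gives JQ at 121° from the x-axis; with |JQ| = 15.6, Q = (-50.1, 11.5). ∠JQV = 132.6° gives QV at 73.8° from the x-axis; with |QV| = 19.1, V = (-44.8, 29.8). ∠QVM = 100.0° gives VM at -6.20° from the x-axis; with |VM| = 21.1, M = (-23.8, 27.5). ∠VMZ = 102.2° gives MZ at -84.0° from the x-axis; with |MZ| = 19.1, Z = (-21.8, 8.53). Then |JZ| = |Z − J| = 22.7.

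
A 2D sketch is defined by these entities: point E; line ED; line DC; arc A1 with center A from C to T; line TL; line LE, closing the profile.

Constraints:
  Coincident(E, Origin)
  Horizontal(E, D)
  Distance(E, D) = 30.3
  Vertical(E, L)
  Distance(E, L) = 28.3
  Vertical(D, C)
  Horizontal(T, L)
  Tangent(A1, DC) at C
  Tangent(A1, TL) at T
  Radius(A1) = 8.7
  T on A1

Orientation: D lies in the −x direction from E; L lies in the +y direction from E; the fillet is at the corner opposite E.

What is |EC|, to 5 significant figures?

36.087

E is at the origin; E and D share the same y with |ED| = 30.3 and D on the −x side, so D = (-30.300, 0.0000). E and L share the same x with |EL| = 28.3 and L on the +y side, so L = (0.0000, 28.300). The virtual corner opposite E is at (-30.300, 28.300). A1 meets DC tangentially, so AC is at right angles to DC and the tangent condition forces AT to be normal to TL, with radius 8.7, so the center A sits 8.7 in from both sides at A = (-21.600, 19.600). That places the tangent points at C = (-30.300, 19.600) on DC and T = (-21.600, 28.300) on TL. Then |EC| = |C − E| = 36.087.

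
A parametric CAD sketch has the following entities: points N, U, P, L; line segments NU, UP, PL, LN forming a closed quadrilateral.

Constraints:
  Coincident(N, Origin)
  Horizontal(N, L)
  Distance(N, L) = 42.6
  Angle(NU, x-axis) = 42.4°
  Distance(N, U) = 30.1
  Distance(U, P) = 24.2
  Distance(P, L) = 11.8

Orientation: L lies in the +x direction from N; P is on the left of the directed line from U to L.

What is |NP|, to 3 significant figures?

46.3

Checks: |UP| = 24.20 ✓; |PL| = 11.80 ✓.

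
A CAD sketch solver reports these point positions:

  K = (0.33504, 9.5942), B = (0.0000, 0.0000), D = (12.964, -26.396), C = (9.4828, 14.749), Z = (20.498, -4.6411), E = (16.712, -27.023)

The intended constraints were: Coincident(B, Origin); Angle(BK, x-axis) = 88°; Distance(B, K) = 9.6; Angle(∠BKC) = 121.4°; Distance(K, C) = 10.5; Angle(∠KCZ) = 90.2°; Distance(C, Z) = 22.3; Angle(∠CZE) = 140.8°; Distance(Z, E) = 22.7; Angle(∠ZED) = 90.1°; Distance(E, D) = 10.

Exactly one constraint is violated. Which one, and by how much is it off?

Distance(E, D) = 10 — off by 6.20.

B = (0.00, 0.00) ✓; BK at 88.00° ✓; |BK| = 9.600 ✓; ∠BKC = 121.4° ✓; |KC| = 10.50 ✓; ∠KCZ = 90.20° ✓; |CZ| = 22.30 ✓; ∠CZE = 140.8° ✓; |ZE| = 22.70 ✓; ∠ZED = 90.10° ✓; |ED| = 3.800 ✗.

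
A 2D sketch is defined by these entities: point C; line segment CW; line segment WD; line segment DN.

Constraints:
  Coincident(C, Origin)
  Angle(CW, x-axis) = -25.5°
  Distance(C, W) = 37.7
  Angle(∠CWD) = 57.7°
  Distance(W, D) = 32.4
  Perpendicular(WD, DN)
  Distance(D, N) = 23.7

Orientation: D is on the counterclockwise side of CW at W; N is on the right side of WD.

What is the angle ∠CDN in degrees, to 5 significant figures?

158.96°

C is at the origin; CW runs at -25.5° with length 37.7, so W = 37.7·(cos -25.5°, sin -25.5°) = (34.027, -16.230). ∠CWD = 57.7°, so WD runs at -25.5° + (180° − 57.7°) = 96.800° from the x-axis; with |WD| = 32.4, D = W + 32.4·(cos 96.800°, sin 96.800°) = (30.191, 15.942). The perpendicularity gives DN at right angles to WD; with |DN| = 23.7 on the right of WD, N = D + 23.7·(0.99297, 0.11840) = (53.724, 18.748). Then cos ∠CDN = DC·DN / (|DC||DN|), giving 158.96°.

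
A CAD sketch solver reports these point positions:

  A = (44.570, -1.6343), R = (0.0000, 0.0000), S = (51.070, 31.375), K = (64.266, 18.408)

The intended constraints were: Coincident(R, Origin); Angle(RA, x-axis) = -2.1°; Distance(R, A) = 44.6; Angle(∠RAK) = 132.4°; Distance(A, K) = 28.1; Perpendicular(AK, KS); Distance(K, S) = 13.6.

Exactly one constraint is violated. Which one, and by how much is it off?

Distance(K, S) = 13.6 — off by 4.90.

R = (0.00, 0.00) ✓; RA at -2.100° ✓; |RA| = 44.60 ✓; ∠RAK = 132.4° ✓; |AK| = 28.10 ✓; ∠(AK, KS) = 90.00° ✓; |KS| = 18.50 ✗.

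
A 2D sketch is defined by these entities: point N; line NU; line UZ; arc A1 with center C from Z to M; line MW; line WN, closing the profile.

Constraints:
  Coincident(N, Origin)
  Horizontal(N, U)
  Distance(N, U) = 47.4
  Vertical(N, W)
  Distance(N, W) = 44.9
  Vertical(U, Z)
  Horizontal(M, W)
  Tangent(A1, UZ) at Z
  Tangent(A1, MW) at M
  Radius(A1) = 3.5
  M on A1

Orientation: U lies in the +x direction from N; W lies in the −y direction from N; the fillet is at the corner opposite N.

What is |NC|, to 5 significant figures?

60.342

N and W share the same x with |NW| = 44.9 and W on the −y side, so W = (0.0000, -44.900). The virtual corner opposite N is at (47.400, -44.900). The tangent condition forces CZ to be normal to UZ and the tangent condition forces CM to be normal to MW, with radius 3.5, so the center C sits 3.5 in from both sides at C = (43.900, -41.400). Then |NC| = |C − N| = 60.342.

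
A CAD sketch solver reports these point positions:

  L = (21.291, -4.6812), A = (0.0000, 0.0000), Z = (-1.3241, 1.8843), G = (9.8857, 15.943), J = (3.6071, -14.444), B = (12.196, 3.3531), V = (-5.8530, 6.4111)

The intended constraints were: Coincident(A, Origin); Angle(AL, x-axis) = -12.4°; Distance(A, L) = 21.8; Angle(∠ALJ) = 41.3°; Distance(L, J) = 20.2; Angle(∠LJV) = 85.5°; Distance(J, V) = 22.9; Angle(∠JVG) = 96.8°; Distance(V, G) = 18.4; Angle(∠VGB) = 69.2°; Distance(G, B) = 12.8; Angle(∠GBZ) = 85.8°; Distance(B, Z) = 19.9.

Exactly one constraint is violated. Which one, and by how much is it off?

Distance(B, Z) = 19.9 — off by 6.30.

A = (0.00, 0.00) ✓; AL at -12.40° ✓; |AL| = 21.80 ✓; ∠ALJ = 41.30° ✓; |LJ| = 20.20 ✓; ∠LJV = 85.50° ✓; |JV| = 22.90 ✓; ∠JVG = 96.80° ✓; |VG| = 18.40 ✓; ∠VGB = 69.20° ✓; |GB| = 12.80 ✓; ∠GBZ = 85.80° ✓; |BZ| = 13.60 ✗.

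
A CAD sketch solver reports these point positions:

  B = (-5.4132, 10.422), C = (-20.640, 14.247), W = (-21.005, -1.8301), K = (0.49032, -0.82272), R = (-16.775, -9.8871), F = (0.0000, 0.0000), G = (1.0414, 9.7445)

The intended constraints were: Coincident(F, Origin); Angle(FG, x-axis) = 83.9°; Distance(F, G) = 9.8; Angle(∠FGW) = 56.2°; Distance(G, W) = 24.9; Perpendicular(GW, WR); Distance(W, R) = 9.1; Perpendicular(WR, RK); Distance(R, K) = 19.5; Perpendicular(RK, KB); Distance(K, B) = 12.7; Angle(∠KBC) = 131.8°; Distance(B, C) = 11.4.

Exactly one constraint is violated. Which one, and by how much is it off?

Distance(B, C) = 11.4 — off by 4.30.

F = (0.00, 0.00) ✓; FG at 83.90° ✓; |FG| = 9.800 ✓; ∠FGW = 56.20° ✓; |GW| = 24.90 ✓; ∠(GW, WR) = 90.00° ✓; |WR| = 9.100 ✓; ∠(WR, RK) = 90.00° ✓; |RK| = 19.50 ✓; ∠(RK, KB) = 90.00° ✓; |KB| = 12.70 ✓; ∠KBC = 131.8° ✓; |BC| = 15.70 ✗.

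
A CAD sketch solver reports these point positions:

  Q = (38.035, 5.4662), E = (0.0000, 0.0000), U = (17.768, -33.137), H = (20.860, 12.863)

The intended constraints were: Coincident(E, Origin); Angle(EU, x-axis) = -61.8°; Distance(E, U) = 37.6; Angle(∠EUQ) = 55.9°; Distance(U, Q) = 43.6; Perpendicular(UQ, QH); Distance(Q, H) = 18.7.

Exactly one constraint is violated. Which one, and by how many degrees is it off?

Perpendicular(UQ, QH) — off by 4.40°.

E = (0.00, 0.00) ✓; EU at -61.80° ✓; |EU| = 37.60 ✓; ∠EUQ = 55.90° ✓; |UQ| = 43.60 ✓; ∠(UQ, QH) = 94.40° ✗; |QH| = 18.70 ✓.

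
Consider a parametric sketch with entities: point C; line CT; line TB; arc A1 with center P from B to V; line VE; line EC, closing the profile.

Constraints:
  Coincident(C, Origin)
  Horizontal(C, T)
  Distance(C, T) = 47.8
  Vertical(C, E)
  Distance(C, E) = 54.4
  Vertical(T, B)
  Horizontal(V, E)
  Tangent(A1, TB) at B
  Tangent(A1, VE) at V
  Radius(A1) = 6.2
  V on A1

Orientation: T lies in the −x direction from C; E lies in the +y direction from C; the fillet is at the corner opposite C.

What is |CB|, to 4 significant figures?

67.88

C is at the origin; C and T share the same y with |CT| = 47.8 and T on the −x side, so T = (-47.80, 0.000). C and E share the same x with |CE| = 54.4 and E on the +y side, so E = (0.000, 54.40). The virtual corner opposite C is at (-47.80, 54.40). The tangent condition forces PB to be normal to TB and tangency of A1 to VE means the radius PV is perpendicular to VE, with radius 6.2, so the center P sits 6.2 in from both sides at P = (-41.60, 48.20). That places the tangent points at B = (-47.80, 48.20) on TB and V = (-41.60, 54.40) on VE. Then |CB| = |B − C| = 67.88.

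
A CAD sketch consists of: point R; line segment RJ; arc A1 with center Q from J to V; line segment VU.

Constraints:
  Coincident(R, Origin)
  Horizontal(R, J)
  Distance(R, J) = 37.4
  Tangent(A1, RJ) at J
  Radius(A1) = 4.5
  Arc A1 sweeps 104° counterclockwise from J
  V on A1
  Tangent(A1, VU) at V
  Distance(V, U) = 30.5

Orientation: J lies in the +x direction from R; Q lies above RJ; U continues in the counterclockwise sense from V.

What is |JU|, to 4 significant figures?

35.31

On A1, J sits at bearing -90° from Q; a 104° counterclockwise sweep puts V at bearing 14°, so V = Q + 4.5·(cos 14°, sin 14°) = (41.77, 5.589). Tangency of A1 to VU means the radius QV is perpendicular to VU, so VU runs along (−sin 14°, cos 14°); with |VU| = 30.5, U = (34.39, 35.18). Then |JU| = |U − J| = 35.31.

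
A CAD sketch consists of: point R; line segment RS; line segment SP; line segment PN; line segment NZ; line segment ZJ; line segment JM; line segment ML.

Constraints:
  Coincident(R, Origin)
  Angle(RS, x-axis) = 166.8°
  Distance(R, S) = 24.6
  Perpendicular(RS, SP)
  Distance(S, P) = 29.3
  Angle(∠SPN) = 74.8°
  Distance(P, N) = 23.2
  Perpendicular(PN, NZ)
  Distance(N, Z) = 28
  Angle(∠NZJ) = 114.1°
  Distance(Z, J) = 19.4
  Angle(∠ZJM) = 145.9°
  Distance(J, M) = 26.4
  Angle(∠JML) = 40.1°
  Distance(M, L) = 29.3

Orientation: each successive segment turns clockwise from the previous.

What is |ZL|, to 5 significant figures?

21.588

∠ZJM = 145.9° gives JM at 141.60° from the x-axis; with |JM| = 26.4, M = (-50.204, 16.332). ∠JML = 40.1° gives ML at 1.7000° from the x-axis; with |ML| = 29.3, L = (-20.917, 17.201). Then |ZL| = |L − Z| = 21.588.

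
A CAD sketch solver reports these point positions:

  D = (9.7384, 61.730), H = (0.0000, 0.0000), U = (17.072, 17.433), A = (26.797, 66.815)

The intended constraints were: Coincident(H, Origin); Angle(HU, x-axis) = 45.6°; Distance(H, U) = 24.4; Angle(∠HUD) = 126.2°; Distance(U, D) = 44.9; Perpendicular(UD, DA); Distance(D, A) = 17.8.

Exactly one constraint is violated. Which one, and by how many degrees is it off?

Perpendicular(UD, DA) — off by 7.20°.

H = (0.00, 0.00) ✓; HU at 45.60° ✓; |HU| = 24.40 ✓; ∠HUD = 126.2° ✓; |UD| = 44.90 ✓; ∠(UD, DA) = 82.80° ✗; |DA| = 17.80 ✓.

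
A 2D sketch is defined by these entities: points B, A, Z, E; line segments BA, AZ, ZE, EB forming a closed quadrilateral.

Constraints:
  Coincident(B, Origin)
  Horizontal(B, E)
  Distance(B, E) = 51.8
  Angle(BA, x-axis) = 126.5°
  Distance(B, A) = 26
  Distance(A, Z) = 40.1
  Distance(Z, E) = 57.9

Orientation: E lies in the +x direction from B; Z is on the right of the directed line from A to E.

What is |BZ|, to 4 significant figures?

17.69

Checks: |AZ| = 40.10 ✓; |ZE| = 57.90 ✓.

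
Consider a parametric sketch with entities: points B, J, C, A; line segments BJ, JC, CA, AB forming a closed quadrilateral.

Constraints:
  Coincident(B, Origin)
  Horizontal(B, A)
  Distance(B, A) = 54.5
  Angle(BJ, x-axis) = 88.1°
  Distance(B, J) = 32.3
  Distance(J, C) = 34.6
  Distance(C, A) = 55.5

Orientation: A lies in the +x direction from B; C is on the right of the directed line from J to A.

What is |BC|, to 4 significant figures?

2.452

B is at the origin; BA is horizontal with |BA| = 54.5 and A in +x, so A = (54.5, 0). BJ runs at 88.1° with |BJ| = 32.3, so J = (1.071, 32.28). C is determined by |JC| = 34.6 and |CA| = 55.5 together: it lies at the intersection of circle(J, 34.6) and circle(A, 55.5). With |JA| = 62.42, the foot of the radical line on JA is 16.13 from J and the perpendicular offset is √(34.6² − 16.13²) = 30.61. Taking the right-of-JA solution: C = (-0.9540, -2.258).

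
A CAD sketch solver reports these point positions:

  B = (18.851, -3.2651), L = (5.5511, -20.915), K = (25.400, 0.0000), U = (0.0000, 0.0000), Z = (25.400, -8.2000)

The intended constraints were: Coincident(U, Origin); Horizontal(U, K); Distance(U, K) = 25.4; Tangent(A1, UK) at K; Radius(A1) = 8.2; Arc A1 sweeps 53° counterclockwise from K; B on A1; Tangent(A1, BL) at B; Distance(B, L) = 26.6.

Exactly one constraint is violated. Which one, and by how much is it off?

Distance(B, L) = 26.6 — off by 4.50.

U = (0.00, 0.00) ✓; U.y = 0.00, K.y = 0.00 ✓; |UK| = 25.40 ✓; ∠(ZK, KU) = 90.00° ✓; |ZK| = 8.200 ✓; bearing(Z→B) − bearing(Z→K) = 53.00° ✓; |ZB| = 8.200 ✓; ∠(ZB, BL) = 90.00° ✓; |BL| = 22.10 ✗.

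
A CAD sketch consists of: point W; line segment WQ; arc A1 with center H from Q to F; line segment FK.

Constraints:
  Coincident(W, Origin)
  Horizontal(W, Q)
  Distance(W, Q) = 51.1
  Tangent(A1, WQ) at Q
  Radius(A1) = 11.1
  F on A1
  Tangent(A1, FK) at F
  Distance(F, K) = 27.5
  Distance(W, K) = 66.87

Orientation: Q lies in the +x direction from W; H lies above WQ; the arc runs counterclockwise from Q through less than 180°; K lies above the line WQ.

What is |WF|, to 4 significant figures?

63.34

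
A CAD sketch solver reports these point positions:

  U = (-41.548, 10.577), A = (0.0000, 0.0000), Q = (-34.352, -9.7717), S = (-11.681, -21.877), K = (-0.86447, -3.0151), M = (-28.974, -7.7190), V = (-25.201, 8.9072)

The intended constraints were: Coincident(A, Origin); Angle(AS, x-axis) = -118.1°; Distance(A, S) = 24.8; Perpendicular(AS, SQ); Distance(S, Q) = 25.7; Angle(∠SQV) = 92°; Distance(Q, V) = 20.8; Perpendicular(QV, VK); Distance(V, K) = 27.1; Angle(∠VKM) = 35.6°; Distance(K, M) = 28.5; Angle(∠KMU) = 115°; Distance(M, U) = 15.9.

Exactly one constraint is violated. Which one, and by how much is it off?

Distance(M, U) = 15.9 — off by 6.30.

A = (0.00, 0.00) ✓; AS at -118.1° ✓; |AS| = 24.80 ✓; ∠(AS, SQ) = 90.00° ✓; |SQ| = 25.70 ✓; ∠SQV = 92.00° ✓; |QV| = 20.80 ✓; ∠(QV, VK) = 90.00° ✓; |VK| = 27.10 ✓; ∠VKM = 35.60° ✓; |KM| = 28.50 ✓; ∠KMU = 115.0° ✓; |MU| = 22.20 ✗.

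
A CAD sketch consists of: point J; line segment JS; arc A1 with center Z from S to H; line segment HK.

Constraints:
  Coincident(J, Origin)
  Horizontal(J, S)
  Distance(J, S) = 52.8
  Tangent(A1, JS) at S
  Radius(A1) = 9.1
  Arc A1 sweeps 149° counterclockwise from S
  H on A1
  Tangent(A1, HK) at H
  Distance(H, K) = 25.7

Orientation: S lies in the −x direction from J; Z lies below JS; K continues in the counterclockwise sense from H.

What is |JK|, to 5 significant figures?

46.535

J is at the origin; J and S share the same y with |JS| = 52.8 and S on the −x side, so S = (-52.800, 0.0000). A1 meets JS tangentially, so ZS is at right angles to JS, so Z = S + (0, -9.1) = (-52.800, -9.1000). On A1, S sits at bearing 90° from Z; a 149° counterclockwise sweep puts H at bearing 239°, so H = Z + 9.1·(cos 239°, sin 239°) = (-57.487, -16.900). Since A1 is tangent to HK there, ZH ⟂ HK, so HK runs along (−sin 239°, cos 239°); with |HK| = 25.7, K = (-35.458, -30.137). Then |JK| = |K − J| = 46.535.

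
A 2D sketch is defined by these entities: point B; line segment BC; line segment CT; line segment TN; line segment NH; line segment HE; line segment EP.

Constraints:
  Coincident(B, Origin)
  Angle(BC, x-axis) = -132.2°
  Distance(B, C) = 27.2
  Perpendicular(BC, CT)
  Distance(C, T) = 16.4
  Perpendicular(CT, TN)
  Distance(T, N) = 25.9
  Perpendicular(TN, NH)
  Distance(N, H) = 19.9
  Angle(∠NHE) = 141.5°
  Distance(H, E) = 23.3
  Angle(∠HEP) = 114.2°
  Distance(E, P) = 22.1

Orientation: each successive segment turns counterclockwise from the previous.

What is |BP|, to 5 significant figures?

40.623

∠NHE = 141.5° gives HE at 176.30° from the x-axis; with |HE| = 23.3, E = (-26.717, 2.8916). ∠HEP = 114.2° gives EP at -117.90° from the x-axis; with |EP| = 22.1, P = (-37.059, -16.640). Then |BP| = |P − B| = 40.623.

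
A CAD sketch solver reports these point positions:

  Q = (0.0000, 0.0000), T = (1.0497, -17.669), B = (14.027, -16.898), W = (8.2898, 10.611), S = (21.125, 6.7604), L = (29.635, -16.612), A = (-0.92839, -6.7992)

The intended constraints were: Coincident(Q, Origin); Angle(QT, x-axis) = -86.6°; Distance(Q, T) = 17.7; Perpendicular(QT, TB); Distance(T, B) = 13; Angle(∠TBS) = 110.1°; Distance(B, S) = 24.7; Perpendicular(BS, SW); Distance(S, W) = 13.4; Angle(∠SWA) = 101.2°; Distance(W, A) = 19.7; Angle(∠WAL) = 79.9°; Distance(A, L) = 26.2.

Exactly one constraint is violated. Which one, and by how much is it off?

Distance(A, L) = 26.2 — off by 5.90.

Q = (0.00, 0.00) ✓; QT at -86.60° ✓; |QT| = 17.70 ✓; ∠(QT, TB) = 90.00° ✓; |TB| = 13.00 ✓; ∠TBS = 110.1° ✓; |BS| = 24.70 ✓; ∠(BS, SW) = 90.00° ✓; |SW| = 13.40 ✓; ∠SWA = 101.2° ✓; |WA| = 19.70 ✓; ∠WAL = 79.90° ✓; |AL| = 32.10 ✗.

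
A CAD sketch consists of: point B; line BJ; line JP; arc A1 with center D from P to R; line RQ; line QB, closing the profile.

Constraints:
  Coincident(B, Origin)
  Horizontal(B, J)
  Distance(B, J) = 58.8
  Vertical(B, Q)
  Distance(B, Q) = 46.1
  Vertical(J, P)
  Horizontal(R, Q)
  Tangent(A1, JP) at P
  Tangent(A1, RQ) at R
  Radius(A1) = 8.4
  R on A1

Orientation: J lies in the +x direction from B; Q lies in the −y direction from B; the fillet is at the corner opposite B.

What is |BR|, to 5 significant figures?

68.304

B is at the origin; B and J share the same y with |BJ| = 58.8 and J on the +x side, so J = (58.800, 0.0000). B and Q share the same x with |BQ| = 46.1 and Q on the −y side, so Q = (0.0000, -46.100). The virtual corner opposite B is at (58.800, -46.100). The tangent condition forces DP to be normal to JP and the tangent condition forces DR to be normal to RQ, with radius 8.4, so the center D sits 8.4 in from both sides at D = (50.400, -37.700). That places the tangent points at P = (58.800, -37.700) on JP and R = (50.400, -46.100) on RQ. Then |BR| = |R − B| = 68.304.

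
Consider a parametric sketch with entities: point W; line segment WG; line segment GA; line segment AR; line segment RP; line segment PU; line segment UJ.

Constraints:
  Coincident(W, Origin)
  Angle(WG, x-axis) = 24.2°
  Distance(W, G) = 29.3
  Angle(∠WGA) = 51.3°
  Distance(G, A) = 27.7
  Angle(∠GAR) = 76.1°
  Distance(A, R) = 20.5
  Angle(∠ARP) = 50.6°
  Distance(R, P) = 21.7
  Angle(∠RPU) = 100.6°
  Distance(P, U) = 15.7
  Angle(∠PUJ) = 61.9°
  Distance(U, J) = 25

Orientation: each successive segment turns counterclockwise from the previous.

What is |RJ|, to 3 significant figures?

7.95

W is at the origin; WG runs at 24.2° with length 29.3, so G = (26.7, 12.0). ∠WGA = 51.3° gives GA at 153° from the x-axis; with |GA| = 27.7, A = (2.07, 24.6). ∠GAR = 76.1° gives AR at -103° from the x-axis; with |AR| = 20.5, R = (-2.61, 4.67). ∠ARP = 50.6° gives RP at 26.2° from the x-axis; with |RP| = 21.7, P = (16.9, 14.3). ∠RPU = 100.6° gives PU at 106° from the x-axis; with |PU| = 15.7, U = (12.6, 29.4). ∠PUJ = 61.9° gives UJ at -136° from the x-axis; with |UJ| = 25.0, J = (-5.44, 12.1). Then |RJ| = |J − R| = 7.95.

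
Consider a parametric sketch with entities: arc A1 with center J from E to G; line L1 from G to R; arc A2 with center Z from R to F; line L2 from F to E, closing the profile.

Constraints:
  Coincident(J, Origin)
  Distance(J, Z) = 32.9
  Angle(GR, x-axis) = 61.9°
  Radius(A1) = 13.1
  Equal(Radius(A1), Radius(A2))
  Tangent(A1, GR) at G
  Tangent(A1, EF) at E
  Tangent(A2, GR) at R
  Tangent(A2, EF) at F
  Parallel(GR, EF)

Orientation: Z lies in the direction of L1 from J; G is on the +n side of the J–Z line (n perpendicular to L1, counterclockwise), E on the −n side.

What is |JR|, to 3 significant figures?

35.4

The slot axis is L1's direction at 61.9°, so u = (cos 61.9°, sin 61.9°) = (0.471, 0.882) and n = (−sin 61.9°, cos 61.9°) = (-0.882, 0.471). J is at the origin and Z lies 32.9 along u from J, so Z = 32.9·u = (15.5, 29.0). Tangency of A1 to both parallel lines with radius 13.1 puts G and E at J ± 13.1·n: G = (-11.6, 6.17), E = (11.6, -6.17). Equal radii place R and F the same way about Z: R = Z + 13.1·n = (3.94, 35.2), F = Z − 13.1·n = (27.1, 22.9). Then |JR| = |R − J| = 35.4.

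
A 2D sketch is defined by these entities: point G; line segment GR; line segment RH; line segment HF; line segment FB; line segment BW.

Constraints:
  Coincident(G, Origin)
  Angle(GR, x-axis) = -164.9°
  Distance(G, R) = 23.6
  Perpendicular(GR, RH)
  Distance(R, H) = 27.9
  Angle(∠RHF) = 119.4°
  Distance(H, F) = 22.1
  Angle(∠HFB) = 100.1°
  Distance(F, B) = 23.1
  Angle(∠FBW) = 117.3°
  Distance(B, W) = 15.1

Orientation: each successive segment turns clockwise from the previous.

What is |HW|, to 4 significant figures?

34.91

∠HFB = 100.1° gives FB at -35.40° from the x-axis; with |FB| = 23.1, B = (4.539, 22.90). ∠FBW = 117.3° gives BW at -98.10° from the x-axis; with |BW| = 15.1, W = (2.411, 7.948). Then |HW| = |W − H| = 34.91.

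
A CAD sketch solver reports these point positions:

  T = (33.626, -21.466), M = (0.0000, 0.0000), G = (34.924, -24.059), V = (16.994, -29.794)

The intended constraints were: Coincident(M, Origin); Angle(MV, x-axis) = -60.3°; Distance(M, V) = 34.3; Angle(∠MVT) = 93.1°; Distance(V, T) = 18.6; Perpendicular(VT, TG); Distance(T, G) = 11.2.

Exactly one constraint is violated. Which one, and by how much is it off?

Distance(T, G) = 11.2 — off by 8.30.

M = (0.00, 0.00) ✓; MV at -60.30° ✓; |MV| = 34.30 ✓; ∠MVT = 93.10° ✓; |VT| = 18.60 ✓; ∠(VT, TG) = 90.01° ✓; |TG| = 2.900 ✗.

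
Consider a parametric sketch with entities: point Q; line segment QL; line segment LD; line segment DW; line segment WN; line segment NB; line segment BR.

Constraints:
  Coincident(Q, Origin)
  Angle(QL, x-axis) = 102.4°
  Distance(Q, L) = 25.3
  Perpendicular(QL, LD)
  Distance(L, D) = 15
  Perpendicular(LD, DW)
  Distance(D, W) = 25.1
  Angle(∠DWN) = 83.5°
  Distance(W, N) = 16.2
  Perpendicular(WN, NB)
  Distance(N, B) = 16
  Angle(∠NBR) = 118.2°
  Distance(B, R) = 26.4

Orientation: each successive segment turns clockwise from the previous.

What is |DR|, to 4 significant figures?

10.52

WN ⟂ NB, so NB runs at 95.90°; with |NB| = 16.0, B = (-3.152, 17.67). ∠NBR = 118.2° gives BR at 34.10° from the x-axis; with |BR| = 26.4, R = (18.71, 32.47). Then |DR| = |R − D| = 10.52.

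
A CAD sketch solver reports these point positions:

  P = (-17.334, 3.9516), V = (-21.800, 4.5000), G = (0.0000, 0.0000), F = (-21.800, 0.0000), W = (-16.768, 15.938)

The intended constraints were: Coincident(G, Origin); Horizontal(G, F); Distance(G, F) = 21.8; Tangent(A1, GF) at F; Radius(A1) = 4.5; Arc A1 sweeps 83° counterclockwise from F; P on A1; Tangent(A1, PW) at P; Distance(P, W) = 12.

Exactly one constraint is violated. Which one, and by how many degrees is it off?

Tangent(A1, PW) at P — off by 4.30°.

G = (0.00, 0.00) ✓; G.y = 0.00, F.y = 0.00 ✓; |GF| = 21.80 ✓; ∠(VF, FG) = 90.00° ✓; |VF| = 4.500 ✓; bearing(V→P) − bearing(V→F) = 83.00° ✓; |VP| = 4.500 ✓; ∠(VP, PW) = 85.70° ✗; |PW| = 12.00 ✓.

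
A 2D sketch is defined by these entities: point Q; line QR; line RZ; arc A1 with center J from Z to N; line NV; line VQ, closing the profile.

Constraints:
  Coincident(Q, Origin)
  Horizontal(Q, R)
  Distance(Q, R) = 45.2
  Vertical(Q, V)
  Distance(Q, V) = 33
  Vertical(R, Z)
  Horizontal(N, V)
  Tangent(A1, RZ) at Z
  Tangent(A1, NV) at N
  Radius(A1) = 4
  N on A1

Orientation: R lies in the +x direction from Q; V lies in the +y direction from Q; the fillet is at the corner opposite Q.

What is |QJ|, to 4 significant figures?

50.38

Q is at the origin; Q and R share the same y with |QR| = 45.2 and R on the +x side, so R = (45.20, 0.000). Q and V share the same x with |QV| = 33.0 and V on the +y side, so V = (0.000, 33.00). The virtual corner opposite Q is at (45.20, 33.00). A1 meets RZ tangentially, so JZ is at right angles to RZ and tangency of A1 to NV means the radius JN is perpendicular to NV, with radius 4.0, so the center J sits 4.0 in from both sides at J = (41.20, 29.00). Then |QJ| = |J − Q| = 50.38.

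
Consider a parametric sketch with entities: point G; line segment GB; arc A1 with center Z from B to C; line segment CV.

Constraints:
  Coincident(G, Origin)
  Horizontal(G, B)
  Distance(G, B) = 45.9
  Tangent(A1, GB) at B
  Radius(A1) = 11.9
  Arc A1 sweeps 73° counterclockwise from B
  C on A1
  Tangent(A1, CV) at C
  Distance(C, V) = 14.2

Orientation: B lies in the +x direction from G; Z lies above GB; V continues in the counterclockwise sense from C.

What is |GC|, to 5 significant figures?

57.896

G is at the origin; G and B share the same y with |GB| = 45.9 and B on the +x side, so B = (45.900, 0.0000). A1 meets GB tangentially, so ZB is at right angles to GB, so Z = B + (0, 11.9) = (45.900, 11.900). On A1, B sits at bearing -90° from Z; a 73° counterclockwise sweep puts C at bearing -17°, so C = Z + 11.9·(cos -17°, sin -17°) = (57.280, 8.4208). Then |GC| = |C − G| = 57.896.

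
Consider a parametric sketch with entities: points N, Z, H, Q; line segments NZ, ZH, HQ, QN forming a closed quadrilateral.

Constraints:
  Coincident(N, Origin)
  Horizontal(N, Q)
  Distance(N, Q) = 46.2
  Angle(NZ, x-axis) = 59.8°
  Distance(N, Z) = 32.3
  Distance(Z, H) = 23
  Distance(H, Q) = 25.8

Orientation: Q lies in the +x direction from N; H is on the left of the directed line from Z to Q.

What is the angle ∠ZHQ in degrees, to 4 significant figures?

114.0°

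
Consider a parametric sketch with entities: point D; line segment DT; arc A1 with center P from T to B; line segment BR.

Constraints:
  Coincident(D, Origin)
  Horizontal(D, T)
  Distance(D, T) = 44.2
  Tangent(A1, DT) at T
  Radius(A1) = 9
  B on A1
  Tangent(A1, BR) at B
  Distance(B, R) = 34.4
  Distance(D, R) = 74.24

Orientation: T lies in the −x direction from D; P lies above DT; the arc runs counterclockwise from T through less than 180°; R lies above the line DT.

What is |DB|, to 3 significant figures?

41.1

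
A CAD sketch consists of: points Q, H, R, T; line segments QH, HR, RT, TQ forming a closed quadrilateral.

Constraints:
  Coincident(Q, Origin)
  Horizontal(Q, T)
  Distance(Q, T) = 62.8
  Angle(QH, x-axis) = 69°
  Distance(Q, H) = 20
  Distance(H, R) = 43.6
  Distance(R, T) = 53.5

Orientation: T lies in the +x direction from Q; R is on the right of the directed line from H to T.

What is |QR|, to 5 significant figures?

28.521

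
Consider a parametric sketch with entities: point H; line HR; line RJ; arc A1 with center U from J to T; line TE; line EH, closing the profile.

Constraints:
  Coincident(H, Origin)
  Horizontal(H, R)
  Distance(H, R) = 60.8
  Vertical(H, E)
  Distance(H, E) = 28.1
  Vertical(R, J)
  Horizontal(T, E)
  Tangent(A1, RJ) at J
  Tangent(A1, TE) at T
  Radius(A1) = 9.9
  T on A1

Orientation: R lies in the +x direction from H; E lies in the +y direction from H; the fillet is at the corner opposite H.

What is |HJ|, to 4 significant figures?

63.47

H is at the origin; H and R share the same y with |HR| = 60.8 and R on the +x side, so R = (60.80, 0.000). HE is vertical with |HE| = 28.1 and E on the +y side, so E = (0.000, 28.10). The virtual corner opposite H is at (60.80, 28.10). A1 meets RJ tangentially, so UJ is at right angles to RJ and A1 meets TE tangentially, so UT is at right angles to TE, with radius 9.9, so the center U sits 9.9 in from both sides at U = (50.90, 18.20). That places the tangent points at J = (60.80, 18.20) on RJ and T = (50.90, 28.10) on TE. Then |HJ| = |J − H| = 63.47.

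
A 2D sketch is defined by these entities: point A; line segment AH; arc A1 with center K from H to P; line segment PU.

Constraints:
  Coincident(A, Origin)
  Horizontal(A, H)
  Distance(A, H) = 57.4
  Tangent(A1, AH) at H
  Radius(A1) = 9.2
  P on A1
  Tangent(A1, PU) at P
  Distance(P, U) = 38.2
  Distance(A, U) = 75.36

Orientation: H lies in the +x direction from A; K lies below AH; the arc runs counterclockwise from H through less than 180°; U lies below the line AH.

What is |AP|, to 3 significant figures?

49.8

A is at the origin; A and H share the same y with |AH| = 57.4 and H on the +x side, so H = (57.4, 0.00). The tangent condition forces KH to be normal to AH, so K = H + (0, -9.2) = (57.4, -9.20). Since KP ⟂ PU (tangency), |KU| = √(9.2² + 38.2²) = 39.3 regardless of where P sits on A1. So U lies on both circle(A, 75.36) and circle(K, 39.3); the below-AH intersection is U = (57.7, -48.5). P is the foot of the tangent from U: P = (48.5, -11.4).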